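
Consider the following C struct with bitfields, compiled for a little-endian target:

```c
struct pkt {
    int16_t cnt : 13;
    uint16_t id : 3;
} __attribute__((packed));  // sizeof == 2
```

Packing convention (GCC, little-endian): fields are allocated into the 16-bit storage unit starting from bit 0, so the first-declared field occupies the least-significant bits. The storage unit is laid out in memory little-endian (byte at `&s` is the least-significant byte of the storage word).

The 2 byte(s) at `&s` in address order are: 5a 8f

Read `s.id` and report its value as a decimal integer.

4

[0]=0x5a [1]=0x8f (little-endian) → word 0x8f5a
cnt:13 @ bit 0 → (0x8f5a>>0)&0x1fff = 0xf5a
id:3 @ bit 13 → (0x8f5a>>13)&0x7 = 0x4  ←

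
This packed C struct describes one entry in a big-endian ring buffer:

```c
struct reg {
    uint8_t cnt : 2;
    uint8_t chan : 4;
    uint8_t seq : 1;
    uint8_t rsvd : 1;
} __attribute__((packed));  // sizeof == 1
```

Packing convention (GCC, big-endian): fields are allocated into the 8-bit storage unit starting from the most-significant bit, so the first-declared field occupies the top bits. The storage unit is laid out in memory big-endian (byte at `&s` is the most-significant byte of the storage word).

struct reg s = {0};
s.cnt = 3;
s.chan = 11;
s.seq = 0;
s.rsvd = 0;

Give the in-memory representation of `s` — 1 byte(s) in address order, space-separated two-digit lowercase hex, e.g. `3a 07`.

cnt (2b) val=3 bits=0x3 at bit 6: 0xc0
chan (4b) val=11 bits=0xb at bit 2: 0xec
seq (1b) val=0 bits=0x0 at bit 1: 0xec
rsvd (1b) val=0 bits=0x0 at bit 0: 0xec
word = 0xec → big-endian bytes:
  [0]=0xec

ec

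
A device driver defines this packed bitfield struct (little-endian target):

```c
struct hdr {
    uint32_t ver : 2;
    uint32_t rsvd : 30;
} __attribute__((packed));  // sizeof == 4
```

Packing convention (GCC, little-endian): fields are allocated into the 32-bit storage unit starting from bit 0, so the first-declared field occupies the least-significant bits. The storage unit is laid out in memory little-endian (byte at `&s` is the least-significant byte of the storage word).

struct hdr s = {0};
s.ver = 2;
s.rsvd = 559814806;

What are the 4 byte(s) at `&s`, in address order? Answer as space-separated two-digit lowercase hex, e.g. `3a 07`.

5a 62 78 85

ver:2 = 2 → 0x2 << 0 → word 0x00000002
rsvd:30 = 559814806 → 0x215e1896 << 2 → word 0x8578625a
word = 0x8578625a → little-endian bytes:
  [0]=0x5a  [1]=0x62  [2]=0x78  [3]=0x85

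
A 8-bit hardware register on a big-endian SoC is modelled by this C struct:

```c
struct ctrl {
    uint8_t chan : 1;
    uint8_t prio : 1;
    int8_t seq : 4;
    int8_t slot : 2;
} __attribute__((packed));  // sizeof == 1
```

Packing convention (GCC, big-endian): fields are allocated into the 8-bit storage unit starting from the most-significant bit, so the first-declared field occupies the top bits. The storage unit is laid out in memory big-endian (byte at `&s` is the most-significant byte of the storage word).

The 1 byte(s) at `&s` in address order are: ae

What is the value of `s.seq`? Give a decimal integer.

-5

[0]=0xae (big-endian) → word 0xae
chan [7+:1] = (word>>7) & 0x1 = 1
prio [6+:1] = (word>>6) & 0x1 = 0
seq [2+:4] = (word>>2) & 0xf = 11  ←
slot [0+:2] = (word>>0) & 0x3 = 2
seq signed 4b, MSB=1: 11 - 16 = -5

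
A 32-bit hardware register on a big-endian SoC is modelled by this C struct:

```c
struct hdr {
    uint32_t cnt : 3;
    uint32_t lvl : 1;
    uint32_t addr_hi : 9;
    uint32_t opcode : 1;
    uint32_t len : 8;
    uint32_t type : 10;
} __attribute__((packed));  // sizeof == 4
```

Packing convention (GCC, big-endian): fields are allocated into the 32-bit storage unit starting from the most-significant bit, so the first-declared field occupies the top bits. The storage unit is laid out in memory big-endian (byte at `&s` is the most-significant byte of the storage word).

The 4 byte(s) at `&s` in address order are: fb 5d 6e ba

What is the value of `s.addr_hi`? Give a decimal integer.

[0]=0xfb [1]=0x5d [2]=0x6e [3]=0xba (big-endian) → word 0xfb5d6eba
cnt:3 @ bit 29 → (0xfb5d6eba>>29)&0x7 = 0x7
lvl:1 @ bit 28 → (0xfb5d6eba>>28)&0x1 = 0x1
addr_hi:9 @ bit 19 → (0xfb5d6eba>>19)&0x1ff = 0x16b  ←
opcode:1 @ bit 18 → (0xfb5d6eba>>18)&0x1 = 0x1
len:8 @ bit 10 → (0xfb5d6eba>>10)&0xff = 0x5b
type:10 @ bit 0 → (0xfb5d6eba>>0)&0x3ff = 0x2ba

363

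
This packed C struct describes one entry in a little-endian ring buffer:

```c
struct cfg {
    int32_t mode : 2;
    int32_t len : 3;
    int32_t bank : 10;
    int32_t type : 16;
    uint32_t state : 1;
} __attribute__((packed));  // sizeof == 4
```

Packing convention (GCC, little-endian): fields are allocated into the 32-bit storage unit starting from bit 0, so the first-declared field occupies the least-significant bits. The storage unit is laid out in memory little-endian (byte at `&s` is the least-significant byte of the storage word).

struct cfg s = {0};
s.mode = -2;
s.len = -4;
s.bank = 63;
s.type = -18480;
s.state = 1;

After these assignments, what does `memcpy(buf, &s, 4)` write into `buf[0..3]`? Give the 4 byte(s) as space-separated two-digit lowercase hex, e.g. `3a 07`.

mode (2b) val=-2 bits=0x2 at bit 0: 0x00000002
len (3b) val=-4 bits=0x4 at bit 2: 0x00000012
bank (10b) val=63 bits=0x3f at bit 5: 0x000007f2
type (16b) val=-18480 bits=0xb7d0 at bit 15: 0x5be807f2
state (1b) val=1 bits=0x1 at bit 31: 0xdbe807f2
word = 0xdbe807f2 → little-endian bytes:
  [0]=0xf2  [1]=0x07  [2]=0xe8  [3]=0xdb

f2 07 e8 db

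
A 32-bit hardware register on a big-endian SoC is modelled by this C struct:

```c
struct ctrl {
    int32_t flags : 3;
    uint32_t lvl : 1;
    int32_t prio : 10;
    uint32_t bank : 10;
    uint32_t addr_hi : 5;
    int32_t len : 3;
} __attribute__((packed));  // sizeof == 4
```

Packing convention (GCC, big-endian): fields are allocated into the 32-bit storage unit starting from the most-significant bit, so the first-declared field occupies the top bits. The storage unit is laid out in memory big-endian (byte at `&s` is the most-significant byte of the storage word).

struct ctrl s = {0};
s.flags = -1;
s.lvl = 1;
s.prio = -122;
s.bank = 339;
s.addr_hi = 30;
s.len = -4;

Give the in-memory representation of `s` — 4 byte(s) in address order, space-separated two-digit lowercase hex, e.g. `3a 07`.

fe 19 53 f4

flags (3b) val=-1 bits=0x7 at bit 29: 0xe0000000
lvl (1b) val=1 bits=0x1 at bit 28: 0xf0000000
prio (10b) val=-122 bits=0x386 at bit 18: 0xfe180000
bank (10b) val=339 bits=0x153 at bit 8: 0xfe195300
addr_hi (5b) val=30 bits=0x1e at bit 3: 0xfe1953f0
len (3b) val=-4 bits=0x4 at bit 0: 0xfe1953f4
word = 0xfe1953f4 → big-endian bytes:
  [0]=0xfe  [1]=0x19  [2]=0x53  [3]=0xf4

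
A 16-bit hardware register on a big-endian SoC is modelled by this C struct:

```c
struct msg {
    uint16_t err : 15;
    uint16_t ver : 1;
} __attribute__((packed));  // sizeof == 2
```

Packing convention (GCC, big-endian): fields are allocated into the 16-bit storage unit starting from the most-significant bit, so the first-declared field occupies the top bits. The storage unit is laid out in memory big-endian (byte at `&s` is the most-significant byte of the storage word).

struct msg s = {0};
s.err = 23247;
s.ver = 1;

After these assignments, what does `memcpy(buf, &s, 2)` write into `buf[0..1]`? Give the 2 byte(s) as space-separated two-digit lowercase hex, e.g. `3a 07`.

b5 9f

err (15b) val=23247 bits=0x5acf at bit 1: 0xb59e
ver (1b) val=1 bits=0x1 at bit 0: 0xb59f
word = 0xb59f → big-endian bytes:
  [0]=0xb5  [1]=0x9f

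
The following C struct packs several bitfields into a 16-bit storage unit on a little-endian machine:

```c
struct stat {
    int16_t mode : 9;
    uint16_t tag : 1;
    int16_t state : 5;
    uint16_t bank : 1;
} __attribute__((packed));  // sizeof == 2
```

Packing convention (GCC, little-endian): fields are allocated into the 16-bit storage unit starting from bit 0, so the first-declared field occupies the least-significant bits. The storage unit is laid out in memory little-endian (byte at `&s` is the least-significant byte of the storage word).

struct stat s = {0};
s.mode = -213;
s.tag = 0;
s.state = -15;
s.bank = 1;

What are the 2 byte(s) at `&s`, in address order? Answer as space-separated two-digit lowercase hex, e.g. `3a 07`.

2b c5

mode:9 = -213 → 0x12b << 0 → word 0x012b
tag:1 = 0 → 0x0 << 9 → word 0x012b
state:5 = -15 → 0x11 << 10 → word 0x452b
bank:1 = 1 → 0x1 << 15 → word 0xc52b
word = 0xc52b → little-endian bytes:
  [0]=0x2b  [1]=0xc5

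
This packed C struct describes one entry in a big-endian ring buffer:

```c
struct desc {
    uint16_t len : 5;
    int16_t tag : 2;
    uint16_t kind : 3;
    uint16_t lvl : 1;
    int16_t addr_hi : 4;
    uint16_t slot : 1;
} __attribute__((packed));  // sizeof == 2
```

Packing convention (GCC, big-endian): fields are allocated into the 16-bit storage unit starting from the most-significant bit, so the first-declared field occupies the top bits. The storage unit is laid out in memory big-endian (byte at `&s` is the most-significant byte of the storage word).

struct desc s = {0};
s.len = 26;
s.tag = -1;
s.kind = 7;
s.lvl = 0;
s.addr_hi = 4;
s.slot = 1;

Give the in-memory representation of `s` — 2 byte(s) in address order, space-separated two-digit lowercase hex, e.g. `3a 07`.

len:5 = 26 → 0x1a << 11 → word 0xd000
tag:2 = -1 → 0x3 << 9 → word 0xd600
kind:3 = 7 → 0x7 << 6 → word 0xd7c0
lvl:1 = 0 → 0x0 << 5 → word 0xd7c0
addr_hi:4 = 4 → 0x4 << 1 → word 0xd7c8
slot:1 = 1 → 0x1 << 0 → word 0xd7c9
word = 0xd7c9 → big-endian bytes:
  [0]=0xd7  [1]=0xc9

d7 c9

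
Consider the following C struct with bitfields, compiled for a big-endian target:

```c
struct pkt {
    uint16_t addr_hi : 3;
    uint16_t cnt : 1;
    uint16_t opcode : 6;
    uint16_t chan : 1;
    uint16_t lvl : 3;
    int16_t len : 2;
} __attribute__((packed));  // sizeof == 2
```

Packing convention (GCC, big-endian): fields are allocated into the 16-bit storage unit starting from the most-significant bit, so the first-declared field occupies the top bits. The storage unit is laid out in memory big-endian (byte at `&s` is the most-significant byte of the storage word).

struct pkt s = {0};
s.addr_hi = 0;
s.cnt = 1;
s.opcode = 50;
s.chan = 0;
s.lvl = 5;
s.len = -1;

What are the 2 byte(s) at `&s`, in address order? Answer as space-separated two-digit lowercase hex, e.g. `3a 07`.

[13+:3] addr_hi=0 & 0x7 = 0x0; word=0x0000
[12+:1] cnt=1 & 0x1 = 0x1; word=0x1000
[6+:6] opcode=50 & 0x3f = 0x32; word=0x1c80
[5+:1] chan=0 & 0x1 = 0x0; word=0x1c80
[2+:3] lvl=5 & 0x7 = 0x5; word=0x1c94
[0+:2] len=-1 & 0x3 = 0x3; word=0x1c97
word = 0x1c97 → big-endian bytes:
  [0]=0x1c  [1]=0x97

1c 97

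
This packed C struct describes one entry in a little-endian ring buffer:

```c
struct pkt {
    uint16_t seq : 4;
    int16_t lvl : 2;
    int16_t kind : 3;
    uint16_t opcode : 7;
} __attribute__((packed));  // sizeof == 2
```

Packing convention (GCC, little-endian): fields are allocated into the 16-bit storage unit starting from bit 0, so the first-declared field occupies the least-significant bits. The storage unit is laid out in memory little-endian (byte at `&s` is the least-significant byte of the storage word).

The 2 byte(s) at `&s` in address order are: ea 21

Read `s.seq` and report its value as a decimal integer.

10

[0]=0xea [1]=0x21 (little-endian) → word 0x21ea
seq [0+:4] = (word>>0) & 0xf = 10  ←
lvl [4+:2] = (word>>4) & 0x3 = 2
kind [6+:3] = (word>>6) & 0x7 = 7
opcode [9+:7] = (word>>9) & 0x7f = 16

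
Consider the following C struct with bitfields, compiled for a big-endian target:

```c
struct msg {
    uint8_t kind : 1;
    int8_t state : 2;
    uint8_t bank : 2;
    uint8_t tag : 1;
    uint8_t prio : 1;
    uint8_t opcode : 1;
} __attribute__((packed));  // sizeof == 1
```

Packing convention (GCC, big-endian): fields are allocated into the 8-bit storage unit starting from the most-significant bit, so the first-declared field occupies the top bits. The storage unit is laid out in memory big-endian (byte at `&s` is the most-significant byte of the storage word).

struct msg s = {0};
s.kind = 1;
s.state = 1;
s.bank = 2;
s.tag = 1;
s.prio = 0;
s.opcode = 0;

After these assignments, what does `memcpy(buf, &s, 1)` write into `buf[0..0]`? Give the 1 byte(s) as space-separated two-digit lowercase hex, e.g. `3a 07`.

[7+:1] kind=1 & 0x1 = 0x1; word=0x80
[5+:2] state=1 & 0x3 = 0x1; word=0xa0
[3+:2] bank=2 & 0x3 = 0x2; word=0xb0
[2+:1] tag=1 & 0x1 = 0x1; word=0xb4
[1+:1] prio=0 & 0x1 = 0x0; word=0xb4
[0+:1] opcode=0 & 0x1 = 0x0; word=0xb4
word = 0xb4 → big-endian bytes:
  [0]=0xb4

b4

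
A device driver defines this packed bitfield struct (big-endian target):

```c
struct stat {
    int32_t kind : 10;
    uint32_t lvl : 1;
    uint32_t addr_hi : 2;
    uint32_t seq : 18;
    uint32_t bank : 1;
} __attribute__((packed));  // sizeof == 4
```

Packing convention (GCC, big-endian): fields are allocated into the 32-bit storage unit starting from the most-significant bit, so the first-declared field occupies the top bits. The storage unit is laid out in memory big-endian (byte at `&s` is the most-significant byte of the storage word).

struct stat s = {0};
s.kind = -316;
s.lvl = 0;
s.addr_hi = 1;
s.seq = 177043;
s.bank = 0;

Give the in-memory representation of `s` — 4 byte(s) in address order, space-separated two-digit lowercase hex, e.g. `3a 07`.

b1 0d 67 26

kind:10 = -316 → 0x2c4 << 22 → word 0xb1000000
lvl:1 = 0 → 0x0 << 21 → word 0xb1000000
addr_hi:2 = 1 → 0x1 << 19 → word 0xb1080000
seq:18 = 177043 → 0x2b393 << 1 → word 0xb10d6726
bank:1 = 0 → 0x0 << 0 → word 0xb10d6726
word = 0xb10d6726 → big-endian bytes:
  [0]=0xb1  [1]=0x0d  [2]=0x67  [3]=0x26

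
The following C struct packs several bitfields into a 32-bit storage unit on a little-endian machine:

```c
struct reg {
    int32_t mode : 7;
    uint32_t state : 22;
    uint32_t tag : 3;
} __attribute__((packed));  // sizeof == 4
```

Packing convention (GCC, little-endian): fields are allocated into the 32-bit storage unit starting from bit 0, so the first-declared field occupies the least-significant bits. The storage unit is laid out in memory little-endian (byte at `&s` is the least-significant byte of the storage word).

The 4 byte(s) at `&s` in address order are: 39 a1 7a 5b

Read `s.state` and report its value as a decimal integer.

3601730

[0]=0x39 [1]=0xa1 [2]=0x7a [3]=0x5b (little-endian) → word 0x5b7aa139
mode:7 @ bit 0 → (0x5b7aa139>>0)&0x7f = 0x39
state:22 @ bit 7 → (0x5b7aa139>>7)&0x3fffff = 0x36f542  ←
tag:3 @ bit 29 → (0x5b7aa139>>29)&0x7 = 0x2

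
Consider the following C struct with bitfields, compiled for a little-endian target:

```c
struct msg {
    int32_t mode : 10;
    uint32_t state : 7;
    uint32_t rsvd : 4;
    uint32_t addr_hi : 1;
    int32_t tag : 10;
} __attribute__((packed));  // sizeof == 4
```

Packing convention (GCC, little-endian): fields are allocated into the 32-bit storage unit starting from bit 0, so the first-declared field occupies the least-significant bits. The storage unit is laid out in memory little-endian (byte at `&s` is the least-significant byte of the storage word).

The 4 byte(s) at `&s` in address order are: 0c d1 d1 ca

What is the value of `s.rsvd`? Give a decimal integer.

8

[0]=0x0c [1]=0xd1 [2]=0xd1 [3]=0xca (little-endian) → word 0xcad1d10c
mode:10 @ bit 0 → (0xcad1d10c>>0)&0x3ff = 0x10c
state:7 @ bit 10 → (0xcad1d10c>>10)&0x7f = 0x74
rsvd:4 @ bit 17 → (0xcad1d10c>>17)&0xf = 0x8  ←
addr_hi:1 @ bit 21 → (0xcad1d10c>>21)&0x1 = 0x0
tag:10 @ bit 22 → (0xcad1d10c>>22)&0x3ff = 0x32b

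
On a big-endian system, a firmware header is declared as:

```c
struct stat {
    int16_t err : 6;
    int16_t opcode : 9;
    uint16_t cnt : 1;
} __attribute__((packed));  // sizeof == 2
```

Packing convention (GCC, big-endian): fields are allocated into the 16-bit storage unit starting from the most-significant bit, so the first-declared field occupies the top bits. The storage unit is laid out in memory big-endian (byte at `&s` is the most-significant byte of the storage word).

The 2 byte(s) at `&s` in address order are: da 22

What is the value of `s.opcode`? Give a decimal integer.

-239

[0]=0xda [1]=0x22 (big-endian) → word 0xda22
err:6 @ bit 10 → (0xda22>>10)&0x3f = 0x36
opcode:9 @ bit 1 → (0xda22>>1)&0x1ff = 0x111  ←
cnt:1 @ bit 0 → (0xda22>>0)&0x1 = 0x0
opcode signed 9b, MSB=1: 273 - 512 = -239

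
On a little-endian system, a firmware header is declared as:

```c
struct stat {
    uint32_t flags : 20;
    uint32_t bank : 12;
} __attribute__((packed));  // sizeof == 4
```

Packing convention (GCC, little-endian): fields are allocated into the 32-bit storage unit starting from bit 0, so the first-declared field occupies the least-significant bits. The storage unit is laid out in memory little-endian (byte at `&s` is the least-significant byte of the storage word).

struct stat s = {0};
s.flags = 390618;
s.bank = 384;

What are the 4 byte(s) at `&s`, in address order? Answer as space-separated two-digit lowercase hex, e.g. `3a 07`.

[0+:20] flags=390618 & 0xfffff = 0x5f5da; word=0x0005f5da
[20+:12] bank=384 & 0xfff = 0x180; word=0x1805f5da
word = 0x1805f5da → little-endian bytes:
  [0]=0xda  [1]=0xf5  [2]=0x05  [3]=0x18

da f5 05 18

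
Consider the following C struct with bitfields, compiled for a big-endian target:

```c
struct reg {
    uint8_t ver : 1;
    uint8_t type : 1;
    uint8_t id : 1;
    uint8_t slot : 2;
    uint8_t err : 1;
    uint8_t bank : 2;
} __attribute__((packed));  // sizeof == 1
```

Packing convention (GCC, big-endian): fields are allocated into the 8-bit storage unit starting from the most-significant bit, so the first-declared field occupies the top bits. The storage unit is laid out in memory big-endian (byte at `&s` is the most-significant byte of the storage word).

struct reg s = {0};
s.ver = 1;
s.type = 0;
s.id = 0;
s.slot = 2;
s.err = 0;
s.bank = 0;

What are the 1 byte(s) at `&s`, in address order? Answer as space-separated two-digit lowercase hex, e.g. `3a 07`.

ver:1 = 1 → 0x1 << 7 → word 0x80
type:1 = 0 → 0x0 << 6 → word 0x80
id:1 = 0 → 0x0 << 5 → word 0x80
slot:2 = 2 → 0x2 << 3 → word 0x90
err:1 = 0 → 0x0 << 2 → word 0x90
bank:2 = 0 → 0x0 << 0 → word 0x90
word = 0x90 → big-endian bytes:
  [0]=0x90

90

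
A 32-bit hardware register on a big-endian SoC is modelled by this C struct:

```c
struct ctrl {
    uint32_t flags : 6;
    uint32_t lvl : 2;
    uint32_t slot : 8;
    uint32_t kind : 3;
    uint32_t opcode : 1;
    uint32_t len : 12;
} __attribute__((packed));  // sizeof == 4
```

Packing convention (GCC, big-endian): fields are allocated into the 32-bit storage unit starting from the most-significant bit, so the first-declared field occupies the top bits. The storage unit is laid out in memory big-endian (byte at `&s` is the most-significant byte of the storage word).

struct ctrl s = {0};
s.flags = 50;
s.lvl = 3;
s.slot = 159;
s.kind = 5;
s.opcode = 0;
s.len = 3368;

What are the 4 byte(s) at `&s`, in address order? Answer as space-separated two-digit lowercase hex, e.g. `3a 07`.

cb 9f ad 28

flags (6b) val=50 bits=0x32 at bit 26: 0xc8000000
lvl (2b) val=3 bits=0x3 at bit 24: 0xcb000000
slot (8b) val=159 bits=0x9f at bit 16: 0xcb9f0000
kind (3b) val=5 bits=0x5 at bit 13: 0xcb9fa000
opcode (1b) val=0 bits=0x0 at bit 12: 0xcb9fa000
len (12b) val=3368 bits=0xd28 at bit 0: 0xcb9fad28
word = 0xcb9fad28 → big-endian bytes:
  [0]=0xcb  [1]=0x9f  [2]=0xad  [3]=0x28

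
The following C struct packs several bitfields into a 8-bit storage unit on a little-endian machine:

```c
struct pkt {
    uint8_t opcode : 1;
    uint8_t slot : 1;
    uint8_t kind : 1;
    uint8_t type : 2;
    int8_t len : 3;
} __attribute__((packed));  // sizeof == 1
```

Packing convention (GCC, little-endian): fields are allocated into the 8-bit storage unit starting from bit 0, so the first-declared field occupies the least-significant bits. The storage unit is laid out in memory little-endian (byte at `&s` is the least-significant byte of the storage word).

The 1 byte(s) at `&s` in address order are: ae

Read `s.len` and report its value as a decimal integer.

-3

[0]=0xae (little-endian) → word 0xae
opcode [0+:1] = (word>>0) & 0x1 = 0
slot [1+:1] = (word>>1) & 0x1 = 1
kind [2+:1] = (word>>2) & 0x1 = 1
type [3+:2] = (word>>3) & 0x3 = 1
len [5+:3] = (word>>5) & 0x7 = 5  ←
len signed 3b, MSB=1: 5 - 8 = -3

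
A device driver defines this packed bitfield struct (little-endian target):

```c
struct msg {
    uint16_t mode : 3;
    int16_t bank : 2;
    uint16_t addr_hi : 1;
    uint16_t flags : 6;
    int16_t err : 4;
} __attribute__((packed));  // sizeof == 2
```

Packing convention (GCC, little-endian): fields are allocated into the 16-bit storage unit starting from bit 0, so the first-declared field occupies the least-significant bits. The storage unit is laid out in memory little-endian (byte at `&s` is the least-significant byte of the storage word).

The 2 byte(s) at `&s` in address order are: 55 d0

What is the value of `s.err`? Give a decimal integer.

-3

[0]=0x55 [1]=0xd0 (little-endian) → word 0xd055
mode [0+:3] = (word>>0) & 0x7 = 5
bank [3+:2] = (word>>3) & 0x3 = 2
addr_hi [5+:1] = (word>>5) & 0x1 = 0
flags [6+:6] = (word>>6) & 0x3f = 1
err [12+:4] = (word>>12) & 0xf = 13  ←
err signed 4b, MSB=1: 13 - 16 = -3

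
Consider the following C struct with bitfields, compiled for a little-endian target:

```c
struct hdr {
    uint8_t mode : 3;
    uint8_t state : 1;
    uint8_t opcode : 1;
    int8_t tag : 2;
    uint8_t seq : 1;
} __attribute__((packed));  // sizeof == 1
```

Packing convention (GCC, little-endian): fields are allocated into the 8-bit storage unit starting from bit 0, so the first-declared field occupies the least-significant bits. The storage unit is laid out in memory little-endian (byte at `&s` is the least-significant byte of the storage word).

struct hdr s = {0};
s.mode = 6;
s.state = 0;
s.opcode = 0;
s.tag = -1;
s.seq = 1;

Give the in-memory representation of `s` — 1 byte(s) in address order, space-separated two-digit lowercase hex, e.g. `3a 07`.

[0+:3] mode=6 & 0x7 = 0x6; word=0x06
[3+:1] state=0 & 0x1 = 0x0; word=0x06
[4+:1] opcode=0 & 0x1 = 0x0; word=0x06
[5+:2] tag=-1 & 0x3 = 0x3; word=0x66
[7+:1] seq=1 & 0x1 = 0x1; word=0xe6
word = 0xe6 → little-endian bytes:
  [0]=0xe6

e6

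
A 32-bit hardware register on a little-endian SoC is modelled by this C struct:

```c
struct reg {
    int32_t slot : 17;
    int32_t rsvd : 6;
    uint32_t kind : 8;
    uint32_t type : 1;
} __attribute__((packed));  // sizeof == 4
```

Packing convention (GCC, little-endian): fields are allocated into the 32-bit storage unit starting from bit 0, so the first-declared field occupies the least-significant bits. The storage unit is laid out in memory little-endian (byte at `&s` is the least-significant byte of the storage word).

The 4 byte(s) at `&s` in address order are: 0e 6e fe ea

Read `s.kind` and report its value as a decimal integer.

[0]=0x0e [1]=0x6e [2]=0xfe [3]=0xea (little-endian) → word 0xeafe6e0e
slot [0+:17] = (word>>0) & 0x1ffff = 28174
rsvd [17+:6] = (word>>17) & 0x3f = 63
kind [23+:8] = (word>>23) & 0xff = 213  ←
type [31+:1] = (word>>31) & 0x1 = 1

213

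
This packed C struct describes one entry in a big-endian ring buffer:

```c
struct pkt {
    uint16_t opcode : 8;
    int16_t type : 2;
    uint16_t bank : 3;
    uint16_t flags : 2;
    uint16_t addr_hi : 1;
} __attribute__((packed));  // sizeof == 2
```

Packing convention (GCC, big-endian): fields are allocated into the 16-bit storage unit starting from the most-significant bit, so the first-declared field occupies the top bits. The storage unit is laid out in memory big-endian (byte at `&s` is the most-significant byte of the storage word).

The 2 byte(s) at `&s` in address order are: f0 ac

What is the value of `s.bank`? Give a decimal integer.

[0]=0xf0 [1]=0xac (big-endian) → word 0xf0ac
opcode [8+:8] = (word>>8) & 0xff = 240
type [6+:2] = (word>>6) & 0x3 = 2
bank [3+:3] = (word>>3) & 0x7 = 5  ←
flags [1+:2] = (word>>1) & 0x3 = 2
addr_hi [0+:1] = (word>>0) & 0x1 = 0

5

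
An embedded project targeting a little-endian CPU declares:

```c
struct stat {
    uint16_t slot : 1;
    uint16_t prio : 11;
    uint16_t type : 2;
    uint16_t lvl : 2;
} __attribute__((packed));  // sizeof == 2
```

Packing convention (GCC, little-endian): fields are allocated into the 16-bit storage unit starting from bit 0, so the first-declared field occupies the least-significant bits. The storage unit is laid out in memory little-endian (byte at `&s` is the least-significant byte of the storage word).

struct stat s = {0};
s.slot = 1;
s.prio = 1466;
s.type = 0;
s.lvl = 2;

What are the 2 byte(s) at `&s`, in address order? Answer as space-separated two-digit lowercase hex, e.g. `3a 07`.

75 8b

[0+:1] slot=1 & 0x1 = 0x1; word=0x0001
[1+:11] prio=1466 & 0x7ff = 0x5ba; word=0x0b75
[12+:2] type=0 & 0x3 = 0x0; word=0x0b75
[14+:2] lvl=2 & 0x3 = 0x2; word=0x8b75
word = 0x8b75 → little-endian bytes:
  [0]=0x75  [1]=0x8b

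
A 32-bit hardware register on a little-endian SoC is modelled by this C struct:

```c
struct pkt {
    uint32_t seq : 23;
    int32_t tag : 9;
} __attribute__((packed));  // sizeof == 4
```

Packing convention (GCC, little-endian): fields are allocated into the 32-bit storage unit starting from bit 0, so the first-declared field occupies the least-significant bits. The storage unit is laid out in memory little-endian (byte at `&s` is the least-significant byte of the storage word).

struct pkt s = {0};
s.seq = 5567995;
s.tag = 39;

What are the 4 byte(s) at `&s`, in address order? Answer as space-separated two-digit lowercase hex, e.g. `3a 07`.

fb f5 d4 13

seq:23 = 5567995 → 0x54f5fb << 0 → word 0x0054f5fb
tag:9 = 39 → 0x27 << 23 → word 0x13d4f5fb
word = 0x13d4f5fb → little-endian bytes:
  [0]=0xfb  [1]=0xf5  [2]=0xd4  [3]=0x13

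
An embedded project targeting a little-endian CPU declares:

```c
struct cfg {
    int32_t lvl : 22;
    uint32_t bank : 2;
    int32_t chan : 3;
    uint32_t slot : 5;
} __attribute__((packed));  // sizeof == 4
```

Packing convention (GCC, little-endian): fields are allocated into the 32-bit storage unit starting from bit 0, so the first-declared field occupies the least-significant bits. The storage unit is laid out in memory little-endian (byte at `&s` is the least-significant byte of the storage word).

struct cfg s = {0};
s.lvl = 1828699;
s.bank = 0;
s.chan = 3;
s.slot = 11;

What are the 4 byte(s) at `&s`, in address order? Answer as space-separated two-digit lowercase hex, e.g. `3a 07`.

lvl (22b) val=1828699 bits=0x1be75b at bit 0: 0x001be75b
bank (2b) val=0 bits=0x0 at bit 22: 0x001be75b
chan (3b) val=3 bits=0x3 at bit 24: 0x031be75b
slot (5b) val=11 bits=0xb at bit 27: 0x5b1be75b
word = 0x5b1be75b → little-endian bytes:
  [0]=0x5b  [1]=0xe7  [2]=0x1b  [3]=0x5b

5b e7 1b 5b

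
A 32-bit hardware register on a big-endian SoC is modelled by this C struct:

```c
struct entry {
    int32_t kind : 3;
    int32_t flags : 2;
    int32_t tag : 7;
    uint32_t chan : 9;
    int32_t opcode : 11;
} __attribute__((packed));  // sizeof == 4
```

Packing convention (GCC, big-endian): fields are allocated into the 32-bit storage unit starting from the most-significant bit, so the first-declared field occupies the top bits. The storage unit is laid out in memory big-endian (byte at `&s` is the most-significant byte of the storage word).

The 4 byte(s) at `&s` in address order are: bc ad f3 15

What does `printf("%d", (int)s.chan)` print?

446

[0]=0xbc [1]=0xad [2]=0xf3 [3]=0x15 (big-endian) → word 0xbcadf315
kind [29+:3] = (word>>29) & 0x7 = 5
flags [27+:2] = (word>>27) & 0x3 = 3
tag [20+:7] = (word>>20) & 0x7f = 74
chan [11+:9] = (word>>11) & 0x1ff = 446  ←
opcode [0+:11] = (word>>0) & 0x7ff = 789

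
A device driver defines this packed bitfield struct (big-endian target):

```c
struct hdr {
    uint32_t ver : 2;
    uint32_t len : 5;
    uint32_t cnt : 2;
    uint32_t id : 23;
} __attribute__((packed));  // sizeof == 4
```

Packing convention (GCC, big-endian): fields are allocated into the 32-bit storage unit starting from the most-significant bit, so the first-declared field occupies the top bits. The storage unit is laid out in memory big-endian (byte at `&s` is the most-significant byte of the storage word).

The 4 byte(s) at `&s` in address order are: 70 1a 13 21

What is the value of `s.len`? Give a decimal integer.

24

[0]=0x70 [1]=0x1a [2]=0x13 [3]=0x21 (big-endian) → word 0x701a1321
ver [30+:2] = (word>>30) & 0x3 = 1
len [25+:5] = (word>>25) & 0x1f = 24  ←
cnt [23+:2] = (word>>23) & 0x3 = 0
id [0+:23] = (word>>0) & 0x7fffff = 1708833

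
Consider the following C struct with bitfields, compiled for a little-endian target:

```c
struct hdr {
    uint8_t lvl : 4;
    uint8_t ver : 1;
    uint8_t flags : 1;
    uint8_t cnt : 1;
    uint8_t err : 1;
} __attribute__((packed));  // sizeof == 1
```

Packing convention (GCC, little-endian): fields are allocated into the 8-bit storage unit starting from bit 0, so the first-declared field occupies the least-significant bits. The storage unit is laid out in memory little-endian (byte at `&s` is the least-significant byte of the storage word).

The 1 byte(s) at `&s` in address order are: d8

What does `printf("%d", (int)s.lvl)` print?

[0]=0xd8 (little-endian) → word 0xd8
lvl [0+:4] = (word>>0) & 0xf = 8  ←
ver [4+:1] = (word>>4) & 0x1 = 1
flags [5+:1] = (word>>5) & 0x1 = 0
cnt [6+:1] = (word>>6) & 0x1 = 1
err [7+:1] = (word>>7) & 0x1 = 1

8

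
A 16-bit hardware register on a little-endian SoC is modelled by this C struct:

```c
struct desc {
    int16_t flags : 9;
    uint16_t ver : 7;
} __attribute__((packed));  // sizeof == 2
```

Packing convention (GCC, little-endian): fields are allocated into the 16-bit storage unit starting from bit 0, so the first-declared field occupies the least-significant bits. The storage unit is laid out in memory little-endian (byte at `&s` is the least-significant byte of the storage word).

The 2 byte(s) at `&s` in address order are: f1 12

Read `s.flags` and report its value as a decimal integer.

241

[0]=0xf1 [1]=0x12 (little-endian) → word 0x12f1
flags [0+:9] = (word>>0) & 0x1ff = 241  ←
ver [9+:7] = (word>>9) & 0x7f = 9
flags signed 9b, MSB=0: value = 241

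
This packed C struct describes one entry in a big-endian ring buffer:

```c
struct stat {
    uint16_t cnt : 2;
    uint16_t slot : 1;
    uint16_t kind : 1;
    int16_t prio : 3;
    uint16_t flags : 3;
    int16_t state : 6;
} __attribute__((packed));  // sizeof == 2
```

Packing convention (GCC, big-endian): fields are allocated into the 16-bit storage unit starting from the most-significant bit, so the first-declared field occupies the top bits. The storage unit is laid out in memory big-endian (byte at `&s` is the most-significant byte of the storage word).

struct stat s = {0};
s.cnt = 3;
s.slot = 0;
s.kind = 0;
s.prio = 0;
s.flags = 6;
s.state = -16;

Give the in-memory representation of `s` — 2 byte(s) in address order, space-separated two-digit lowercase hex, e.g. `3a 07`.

cnt:2 = 3 → 0x3 << 14 → word 0xc000
slot:1 = 0 → 0x0 << 13 → word 0xc000
kind:1 = 0 → 0x0 << 12 → word 0xc000
prio:3 = 0 → 0x0 << 9 → word 0xc000
flags:3 = 6 → 0x6 << 6 → word 0xc180
state:6 = -16 → 0x30 << 0 → word 0xc1b0
word = 0xc1b0 → big-endian bytes:
  [0]=0xc1  [1]=0xb0

c1 b0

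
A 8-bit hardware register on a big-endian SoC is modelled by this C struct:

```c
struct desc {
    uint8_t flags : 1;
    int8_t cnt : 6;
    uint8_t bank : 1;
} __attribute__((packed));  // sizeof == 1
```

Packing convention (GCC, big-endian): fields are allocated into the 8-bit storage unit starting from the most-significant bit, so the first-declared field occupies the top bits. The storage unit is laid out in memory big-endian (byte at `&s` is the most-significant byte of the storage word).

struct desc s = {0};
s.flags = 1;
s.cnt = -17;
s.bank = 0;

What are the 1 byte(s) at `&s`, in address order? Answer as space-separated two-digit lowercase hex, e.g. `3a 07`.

flags:1 = 1 → 0x1 << 7 → word 0x80
cnt:6 = -17 → 0x2f << 1 → word 0xde
bank:1 = 0 → 0x0 << 0 → word 0xde
word = 0xde → big-endian bytes:
  [0]=0xde

de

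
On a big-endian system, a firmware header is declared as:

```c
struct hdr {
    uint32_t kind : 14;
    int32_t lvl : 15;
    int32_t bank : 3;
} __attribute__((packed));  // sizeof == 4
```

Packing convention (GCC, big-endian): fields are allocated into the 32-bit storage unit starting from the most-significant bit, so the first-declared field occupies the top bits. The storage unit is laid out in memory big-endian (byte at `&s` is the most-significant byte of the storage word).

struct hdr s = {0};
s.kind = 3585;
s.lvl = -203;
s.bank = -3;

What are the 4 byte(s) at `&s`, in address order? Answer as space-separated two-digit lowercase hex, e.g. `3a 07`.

kind (14b) val=3585 bits=0xe01 at bit 18: 0x38040000
lvl (15b) val=-203 bits=0x7f35 at bit 3: 0x3807f9a8
bank (3b) val=-3 bits=0x5 at bit 0: 0x3807f9ad
word = 0x3807f9ad → big-endian bytes:
  [0]=0x38  [1]=0x07  [2]=0xf9  [3]=0xad

38 07 f9 ad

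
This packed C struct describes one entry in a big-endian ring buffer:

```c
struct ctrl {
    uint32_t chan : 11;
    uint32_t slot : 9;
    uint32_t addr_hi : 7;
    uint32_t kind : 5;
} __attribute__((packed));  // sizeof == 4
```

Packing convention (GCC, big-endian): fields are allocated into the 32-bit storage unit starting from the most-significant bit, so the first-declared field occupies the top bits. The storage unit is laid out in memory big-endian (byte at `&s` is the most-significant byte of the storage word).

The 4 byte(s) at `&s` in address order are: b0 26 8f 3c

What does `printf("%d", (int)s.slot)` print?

104

[0]=0xb0 [1]=0x26 [2]=0x8f [3]=0x3c (big-endian) → word 0xb0268f3c
chan:11 @ bit 21 → (0xb0268f3c>>21)&0x7ff = 0x581
slot:9 @ bit 12 → (0xb0268f3c>>12)&0x1ff = 0x68  ←
addr_hi:7 @ bit 5 → (0xb0268f3c>>5)&0x7f = 0x79
kind:5 @ bit 0 → (0xb0268f3c>>0)&0x1f = 0x1c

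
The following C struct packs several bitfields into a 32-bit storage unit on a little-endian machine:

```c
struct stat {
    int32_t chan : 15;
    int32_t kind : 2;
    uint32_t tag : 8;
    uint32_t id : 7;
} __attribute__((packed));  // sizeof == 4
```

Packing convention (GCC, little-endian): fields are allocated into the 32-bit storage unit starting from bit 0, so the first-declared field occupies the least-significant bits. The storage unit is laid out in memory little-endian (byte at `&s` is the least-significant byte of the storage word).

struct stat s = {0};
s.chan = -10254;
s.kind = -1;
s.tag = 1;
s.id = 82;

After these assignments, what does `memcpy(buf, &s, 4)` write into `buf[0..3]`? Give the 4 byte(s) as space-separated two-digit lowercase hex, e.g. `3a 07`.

[0+:15] chan=-10254 & 0x7fff = 0x57f2; word=0x000057f2
[15+:2] kind=-1 & 0x3 = 0x3; word=0x0001d7f2
[17+:8] tag=1 & 0xff = 0x1; word=0x0003d7f2
[25+:7] id=82 & 0x7f = 0x52; word=0xa403d7f2
word = 0xa403d7f2 → little-endian bytes:
  [0]=0xf2  [1]=0xd7  [2]=0x03  [3]=0xa4

f2 d7 03 a4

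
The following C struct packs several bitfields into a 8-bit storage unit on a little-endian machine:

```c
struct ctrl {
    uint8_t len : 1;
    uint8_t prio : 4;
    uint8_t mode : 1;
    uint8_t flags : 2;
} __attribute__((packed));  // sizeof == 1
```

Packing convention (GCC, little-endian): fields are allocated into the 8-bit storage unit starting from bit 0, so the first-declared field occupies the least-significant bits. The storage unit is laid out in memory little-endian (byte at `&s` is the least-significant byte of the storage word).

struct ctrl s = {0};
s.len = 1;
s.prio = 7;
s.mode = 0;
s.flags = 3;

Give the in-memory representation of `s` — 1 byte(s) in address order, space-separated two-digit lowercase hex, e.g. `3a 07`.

len:1 = 1 → 0x1 << 0 → word 0x01
prio:4 = 7 → 0x7 << 1 → word 0x0f
mode:1 = 0 → 0x0 << 5 → word 0x0f
flags:2 = 3 → 0x3 << 6 → word 0xcf
word = 0xcf → little-endian bytes:
  [0]=0xcf

cf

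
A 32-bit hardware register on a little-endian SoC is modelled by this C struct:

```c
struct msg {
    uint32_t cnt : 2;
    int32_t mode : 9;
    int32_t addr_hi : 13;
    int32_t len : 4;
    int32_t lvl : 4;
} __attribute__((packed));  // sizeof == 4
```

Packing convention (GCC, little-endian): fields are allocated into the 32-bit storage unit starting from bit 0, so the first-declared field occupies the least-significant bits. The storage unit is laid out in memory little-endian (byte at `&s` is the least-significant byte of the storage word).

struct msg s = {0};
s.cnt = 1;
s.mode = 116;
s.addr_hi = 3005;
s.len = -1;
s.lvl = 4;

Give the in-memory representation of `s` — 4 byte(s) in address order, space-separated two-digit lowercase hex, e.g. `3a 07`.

[0+:2] cnt=1 & 0x3 = 0x1; word=0x00000001
[2+:9] mode=116 & 0x1ff = 0x74; word=0x000001d1
[11+:13] addr_hi=3005 & 0x1fff = 0xbbd; word=0x005de9d1
[24+:4] len=-1 & 0xf = 0xf; word=0x0f5de9d1
[28+:4] lvl=4 & 0xf = 0x4; word=0x4f5de9d1
word = 0x4f5de9d1 → little-endian bytes:
  [0]=0xd1  [1]=0xe9  [2]=0x5d  [3]=0x4f

d1 e9 5d 4f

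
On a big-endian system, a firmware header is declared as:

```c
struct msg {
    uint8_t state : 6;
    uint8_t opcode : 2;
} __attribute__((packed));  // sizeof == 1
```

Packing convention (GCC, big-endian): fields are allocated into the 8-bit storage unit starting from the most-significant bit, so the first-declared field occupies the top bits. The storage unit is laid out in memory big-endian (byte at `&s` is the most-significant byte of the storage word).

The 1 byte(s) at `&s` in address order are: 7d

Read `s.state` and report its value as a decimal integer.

[0]=0x7d (big-endian) → word 0x7d
state:6 @ bit 2 → (0x7d>>2)&0x3f = 0x1f  ←
opcode:2 @ bit 0 → (0x7d>>0)&0x3 = 0x1

31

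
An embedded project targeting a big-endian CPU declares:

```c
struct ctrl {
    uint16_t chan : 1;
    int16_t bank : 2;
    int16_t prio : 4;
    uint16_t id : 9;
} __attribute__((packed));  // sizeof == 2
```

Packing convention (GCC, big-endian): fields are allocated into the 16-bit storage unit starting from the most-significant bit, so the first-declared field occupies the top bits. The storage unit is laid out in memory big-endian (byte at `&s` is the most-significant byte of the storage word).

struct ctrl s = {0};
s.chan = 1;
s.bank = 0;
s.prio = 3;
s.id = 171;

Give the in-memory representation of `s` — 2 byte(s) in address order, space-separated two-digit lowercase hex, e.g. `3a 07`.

86 ab

[15+:1] chan=1 & 0x1 = 0x1; word=0x8000
[13+:2] bank=0 & 0x3 = 0x0; word=0x8000
[9+:4] prio=3 & 0xf = 0x3; word=0x8600
[0+:9] id=171 & 0x1ff = 0xab; word=0x86ab
word = 0x86ab → big-endian bytes:
  [0]=0x86  [1]=0xab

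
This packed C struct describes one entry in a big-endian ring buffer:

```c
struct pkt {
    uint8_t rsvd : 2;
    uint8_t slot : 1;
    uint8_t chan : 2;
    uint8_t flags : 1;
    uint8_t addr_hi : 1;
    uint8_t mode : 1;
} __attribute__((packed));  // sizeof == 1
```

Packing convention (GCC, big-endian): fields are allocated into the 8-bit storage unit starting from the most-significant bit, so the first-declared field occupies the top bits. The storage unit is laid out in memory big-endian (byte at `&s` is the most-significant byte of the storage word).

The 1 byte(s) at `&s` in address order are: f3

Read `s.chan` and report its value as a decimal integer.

2

[0]=0xf3 (big-endian) → word 0xf3
rsvd:2 @ bit 6 → (0xf3>>6)&0x3 = 0x3
slot:1 @ bit 5 → (0xf3>>5)&0x1 = 0x1
chan:2 @ bit 3 → (0xf3>>3)&0x3 = 0x2  ←
flags:1 @ bit 2 → (0xf3>>2)&0x1 = 0x0
addr_hi:1 @ bit 1 → (0xf3>>1)&0x1 = 0x1
mode:1 @ bit 0 → (0xf3>>0)&0x1 = 0x1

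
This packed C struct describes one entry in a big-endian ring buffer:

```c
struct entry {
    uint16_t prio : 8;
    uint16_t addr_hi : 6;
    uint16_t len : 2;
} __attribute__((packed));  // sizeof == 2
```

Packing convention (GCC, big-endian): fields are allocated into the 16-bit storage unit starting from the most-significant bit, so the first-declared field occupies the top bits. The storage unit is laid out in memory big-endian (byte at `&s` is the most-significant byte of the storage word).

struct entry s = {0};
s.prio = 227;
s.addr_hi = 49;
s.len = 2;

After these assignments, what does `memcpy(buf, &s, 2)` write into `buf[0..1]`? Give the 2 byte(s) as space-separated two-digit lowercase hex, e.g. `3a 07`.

prio:8 = 227 → 0xe3 << 8 → word 0xe300
addr_hi:6 = 49 → 0x31 << 2 → word 0xe3c4
len:2 = 2 → 0x2 << 0 → word 0xe3c6
word = 0xe3c6 → big-endian bytes:
  [0]=0xe3  [1]=0xc6

e3 c6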